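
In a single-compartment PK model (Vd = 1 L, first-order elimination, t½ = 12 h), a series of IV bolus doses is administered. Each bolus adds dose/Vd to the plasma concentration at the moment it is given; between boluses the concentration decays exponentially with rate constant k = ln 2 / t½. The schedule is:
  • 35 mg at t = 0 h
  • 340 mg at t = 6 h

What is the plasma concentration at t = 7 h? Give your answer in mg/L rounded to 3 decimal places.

344.277 mg/L

k = ln 2 / 12 = 0.05776 per h
Dose 1 (35 mg at t=0 h): 35·exp(−0.05776·7) = 23.360 mg/L
Dose 2 (340 mg at t=6 h): 340·exp(−0.05776·1) = 320.917 mg/L
C(7) = 23.360 + 320.917 = 344.277 mg/L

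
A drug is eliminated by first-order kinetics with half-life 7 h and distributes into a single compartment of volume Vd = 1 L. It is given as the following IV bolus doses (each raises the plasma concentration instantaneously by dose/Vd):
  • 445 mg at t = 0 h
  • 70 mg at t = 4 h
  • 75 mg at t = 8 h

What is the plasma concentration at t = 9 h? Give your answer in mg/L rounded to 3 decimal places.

293.119 mg/L

k = ln 2 / 7 = 0.09902 per h
Dose 1 (445 mg at t=0 h): 445·exp(−0.09902·9) = 182.525 mg/L
Dose 2 (70 mg at t=4 h): 70·exp(−0.09902·5) = 42.665 mg/L
Dose 3 (75 mg at t=8 h): 75·exp(−0.09902·1) = 67.929 mg/L
C(9) = 182.525 + 42.665 + 67.929 = 293.119 mg/L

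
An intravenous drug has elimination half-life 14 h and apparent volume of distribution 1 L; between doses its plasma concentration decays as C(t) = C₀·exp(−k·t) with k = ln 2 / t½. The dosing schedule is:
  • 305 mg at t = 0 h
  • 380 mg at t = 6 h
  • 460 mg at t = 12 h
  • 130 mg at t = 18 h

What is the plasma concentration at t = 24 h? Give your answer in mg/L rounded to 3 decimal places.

599.344 mg/L

k = ln 2 / 14 = 0.04951 per h
Dose 1 (305 mg at t=0 h): 305·exp(−0.04951·24) = 92.950 mg/L
Dose 2 (380 mg at t=6 h): 380·exp(−0.04951·18) = 155.864 mg/L
Dose 3 (460 mg at t=12 h): 460·exp(−0.04951·12) = 253.941 mg/L
Dose 4 (130 mg at t=18 h): 130·exp(−0.04951·6) = 96.590 mg/L
C(24) = 92.950 + 155.864 + 253.941 + 96.590 = 599.344 mg/L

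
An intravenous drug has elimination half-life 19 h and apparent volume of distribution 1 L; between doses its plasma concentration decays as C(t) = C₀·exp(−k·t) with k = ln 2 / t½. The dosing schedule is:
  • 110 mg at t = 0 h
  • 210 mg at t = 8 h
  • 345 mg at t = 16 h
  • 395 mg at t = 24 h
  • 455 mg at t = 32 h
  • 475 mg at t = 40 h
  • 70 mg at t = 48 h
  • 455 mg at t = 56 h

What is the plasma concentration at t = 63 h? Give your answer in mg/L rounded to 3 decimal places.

k = ln 2 / 19 = 0.03648 per h
Dose 1 (110 mg at t=0 h): 110·exp(−0.03648·63) = 11.047 mg/L
Dose 2 (210 mg at t=8 h): 210·exp(−0.03648·55) = 28.237 mg/L
Dose 3 (345 mg at t=16 h): 345·exp(−0.03648·47) = 62.111 mg/L
Dose 4 (395 mg at t=24 h): 395·exp(−0.03648·39) = 95.212 mg/L
Dose 5 (455 mg at t=32 h): 455·exp(−0.03648·31) = 146.844 mg/L
Dose 6 (475 mg at t=40 h): 475·exp(−0.03648·23) = 205.253 mg/L
Dose 7 (70 mg at t=48 h): 70·exp(−0.03648·15) = 40.499 mg/L
Dose 8 (455 mg at t=56 h): 455·exp(−0.03648·7) = 352.457 mg/L
C(63) = 11.047 + 28.237 + 62.111 + 95.212 + 146.844 + 205.253 + 40.499 + 352.457 = 941.659 mg/L

941.659 mg/L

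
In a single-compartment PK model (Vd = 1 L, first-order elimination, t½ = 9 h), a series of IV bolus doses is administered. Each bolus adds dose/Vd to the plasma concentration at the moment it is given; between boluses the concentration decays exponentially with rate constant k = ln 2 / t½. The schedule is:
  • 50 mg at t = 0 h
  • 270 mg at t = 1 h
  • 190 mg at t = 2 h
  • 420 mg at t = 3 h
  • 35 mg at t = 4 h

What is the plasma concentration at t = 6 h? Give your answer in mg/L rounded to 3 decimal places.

718.187 mg/L

k = ln 2 / 9 = 0.07702 per h
Dose 1 (50 mg at t=0 h): 50·exp(−0.07702·6) = 31.498 mg/L
Dose 2 (270 mg at t=1 h): 270·exp(−0.07702·5) = 183.707 mg/L
Dose 3 (190 mg at t=2 h): 190·exp(−0.07702·4) = 139.625 mg/L
Dose 4 (420 mg at t=3 h): 420·exp(−0.07702·3) = 333.354 mg/L
Dose 5 (35 mg at t=4 h): 35·exp(−0.07702·2) = 30.004 mg/L
C(6) = 31.498 + 183.707 + 139.625 + 333.354 + 30.004 = 718.187 mg/L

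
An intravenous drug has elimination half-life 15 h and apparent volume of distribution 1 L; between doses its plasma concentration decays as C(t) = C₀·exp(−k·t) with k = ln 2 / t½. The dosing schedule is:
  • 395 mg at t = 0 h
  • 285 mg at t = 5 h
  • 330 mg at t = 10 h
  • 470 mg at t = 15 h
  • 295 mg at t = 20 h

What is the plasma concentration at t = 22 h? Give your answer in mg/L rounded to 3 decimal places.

1071.440 mg/L

k = ln 2 / 15 = 0.04621 per h
Dose 1 (395 mg at t=0 h): 395·exp(−0.04621·22) = 142.918 mg/L
Dose 2 (285 mg at t=5 h): 285·exp(−0.04621·17) = 129.920 mg/L
Dose 3 (330 mg at t=10 h): 330·exp(−0.04621·12) = 189.535 mg/L
Dose 4 (470 mg at t=15 h): 470·exp(−0.04621·7) = 340.108 mg/L
Dose 5 (295 mg at t=20 h): 295·exp(−0.04621·2) = 268.958 mg/L
C(22) = 142.918 + 129.920 + 189.535 + 340.108 + 268.958 = 1071.440 mg/L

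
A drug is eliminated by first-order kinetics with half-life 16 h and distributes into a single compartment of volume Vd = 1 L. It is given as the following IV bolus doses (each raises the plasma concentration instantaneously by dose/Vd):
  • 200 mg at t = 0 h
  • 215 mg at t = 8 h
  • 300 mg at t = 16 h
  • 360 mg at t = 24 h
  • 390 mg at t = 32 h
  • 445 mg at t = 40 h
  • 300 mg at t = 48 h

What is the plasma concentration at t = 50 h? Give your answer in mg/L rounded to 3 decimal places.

k = ln 2 / 16 = 0.04332 per h
Dose 1 (200 mg at t=0 h): 200·exp(−0.04332·50) = 22.925 mg/L
Dose 2 (215 mg at t=8 h): 215·exp(−0.04332·42) = 34.853 mg/L
Dose 3 (300 mg at t=16 h): 300·exp(−0.04332·34) = 68.775 mg/L
Dose 4 (360 mg at t=24 h): 360·exp(−0.04332·26) = 116.716 mg/L
Dose 5 (390 mg at t=32 h): 390·exp(−0.04332·18) = 178.816 mg/L
Dose 6 (445 mg at t=40 h): 445·exp(−0.04332·10) = 288.547 mg/L
Dose 7 (300 mg at t=48 h): 300·exp(−0.04332·2) = 275.101 mg/L
C(50) = 22.925 + 34.853 + 68.775 + 116.716 + 178.816 + 288.547 + 275.101 = 985.732 mg/L

985.732 mg/L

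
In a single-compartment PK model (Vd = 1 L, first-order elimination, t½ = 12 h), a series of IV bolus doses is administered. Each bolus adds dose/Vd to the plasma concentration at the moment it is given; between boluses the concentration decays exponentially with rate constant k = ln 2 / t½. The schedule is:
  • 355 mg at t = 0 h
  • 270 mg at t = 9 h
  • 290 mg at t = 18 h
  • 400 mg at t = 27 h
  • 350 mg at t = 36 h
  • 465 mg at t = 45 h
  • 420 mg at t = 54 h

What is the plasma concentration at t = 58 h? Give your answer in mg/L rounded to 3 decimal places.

774.914 mg/L

k = ln 2 / 12 = 0.05776 per h
Dose 1 (355 mg at t=0 h): 355·exp(−0.05776·58) = 12.452 mg/L
Dose 2 (270 mg at t=9 h): 270·exp(−0.05776·49) = 15.928 mg/L
Dose 3 (290 mg at t=18 h): 290·exp(−0.05776·40) = 28.772 mg/L
Dose 4 (400 mg at t=27 h): 400·exp(−0.05776·31) = 66.742 mg/L
Dose 5 (350 mg at t=36 h): 350·exp(−0.05776·22) = 98.215 mg/L
Dose 6 (465 mg at t=45 h): 465·exp(−0.05776·13) = 219.451 mg/L
Dose 7 (420 mg at t=54 h): 420·exp(−0.05776·4) = 333.354 mg/L
C(58) = 12.452 + 15.928 + 28.772 + 66.742 + 98.215 + 219.451 + 333.354 = 774.914 mg/L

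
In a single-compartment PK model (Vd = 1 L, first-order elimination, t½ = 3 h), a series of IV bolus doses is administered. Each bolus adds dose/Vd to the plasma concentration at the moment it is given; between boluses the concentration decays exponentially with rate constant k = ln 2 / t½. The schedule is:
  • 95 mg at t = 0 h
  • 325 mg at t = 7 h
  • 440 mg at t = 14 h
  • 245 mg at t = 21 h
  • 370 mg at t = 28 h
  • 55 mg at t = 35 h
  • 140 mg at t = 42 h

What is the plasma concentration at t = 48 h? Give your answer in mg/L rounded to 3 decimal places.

42.046 mg/L

k = ln 2 / 3 = 0.23105 per h
Dose 1 (95 mg at t=0 h): 95·exp(−0.23105·48) = 0.001 mg/L
Dose 2 (325 mg at t=7 h): 325·exp(−0.23105·41) = 0.025 mg/L
Dose 3 (440 mg at t=14 h): 440·exp(−0.23105·34) = 0.171 mg/L
Dose 4 (245 mg at t=21 h): 245·exp(−0.23105·27) = 0.479 mg/L
Dose 5 (370 mg at t=28 h): 370·exp(−0.23105·20) = 3.642 mg/L
Dose 6 (55 mg at t=35 h): 55·exp(−0.23105·13) = 2.728 mg/L
Dose 7 (140 mg at t=42 h): 140·exp(−0.23105·6) = 35.000 mg/L
C(48) = 0.001 + 0.025 + 0.171 + 0.479 + 3.642 + 2.728 + 35.000 = 42.046 mg/L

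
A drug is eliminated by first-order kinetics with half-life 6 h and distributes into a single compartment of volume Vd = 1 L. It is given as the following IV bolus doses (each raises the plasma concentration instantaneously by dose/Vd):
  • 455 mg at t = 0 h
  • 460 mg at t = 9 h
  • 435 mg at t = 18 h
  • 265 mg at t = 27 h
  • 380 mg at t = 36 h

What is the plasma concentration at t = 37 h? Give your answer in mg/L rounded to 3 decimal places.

k = ln 2 / 6 = 0.11552 per h
Dose 1 (455 mg at t=0 h): 455·exp(−0.11552·37) = 6.334 mg/L
Dose 2 (460 mg at t=9 h): 460·exp(−0.11552·28) = 18.111 mg/L
Dose 3 (435 mg at t=18 h): 435·exp(−0.11552·19) = 48.443 mg/L
Dose 4 (265 mg at t=27 h): 265·exp(−0.11552·10) = 83.470 mg/L
Dose 5 (380 mg at t=36 h): 380·exp(−0.11552·1) = 338.542 mg/L
C(37) = 6.334 + 18.111 + 48.443 + 83.470 + 338.542 = 494.899 mg/L

494.899 mg/L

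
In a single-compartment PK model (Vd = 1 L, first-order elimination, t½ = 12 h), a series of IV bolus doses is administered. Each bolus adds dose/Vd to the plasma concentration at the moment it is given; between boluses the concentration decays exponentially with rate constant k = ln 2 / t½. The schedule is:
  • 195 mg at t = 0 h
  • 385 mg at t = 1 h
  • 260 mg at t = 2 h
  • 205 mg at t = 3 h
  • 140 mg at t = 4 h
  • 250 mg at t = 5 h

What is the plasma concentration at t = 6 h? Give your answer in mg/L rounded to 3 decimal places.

1165.750 mg/L

k = ln 2 / 12 = 0.05776 per h
Dose 1 (195 mg at t=0 h): 195·exp(−0.05776·6) = 137.886 mg/L
Dose 2 (385 mg at t=1 h): 385·exp(−0.05776·5) = 288.424 mg/L
Dose 3 (260 mg at t=2 h): 260·exp(−0.05776·4) = 206.362 mg/L
Dose 4 (205 mg at t=3 h): 205·exp(−0.05776·3) = 172.384 mg/L
Dose 5 (140 mg at t=4 h): 140·exp(−0.05776·2) = 124.726 mg/L
Dose 6 (250 mg at t=5 h): 250·exp(−0.05776·1) = 235.969 mg/L
C(6) = 137.886 + 288.424 + 206.362 + 172.384 + 124.726 + 235.969 = 1165.750 mg/L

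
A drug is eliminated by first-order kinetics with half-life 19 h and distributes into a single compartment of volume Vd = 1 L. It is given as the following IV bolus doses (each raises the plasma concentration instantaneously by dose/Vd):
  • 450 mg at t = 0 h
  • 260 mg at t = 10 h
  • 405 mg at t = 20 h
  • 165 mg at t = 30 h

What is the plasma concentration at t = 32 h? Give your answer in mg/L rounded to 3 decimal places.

k = ln 2 / 19 = 0.03648 per h
Dose 1 (450 mg at t=0 h): 450·exp(−0.03648·32) = 140.028 mg/L
Dose 2 (260 mg at t=10 h): 260·exp(−0.03648·22) = 116.523 mg/L
Dose 3 (405 mg at t=20 h): 405·exp(−0.03648·12) = 261.415 mg/L
Dose 4 (165 mg at t=30 h): 165·exp(−0.03648·2) = 153.390 mg/L
C(32) = 140.028 + 116.523 + 261.415 + 153.390 = 671.356 mg/L

671.356 mg/L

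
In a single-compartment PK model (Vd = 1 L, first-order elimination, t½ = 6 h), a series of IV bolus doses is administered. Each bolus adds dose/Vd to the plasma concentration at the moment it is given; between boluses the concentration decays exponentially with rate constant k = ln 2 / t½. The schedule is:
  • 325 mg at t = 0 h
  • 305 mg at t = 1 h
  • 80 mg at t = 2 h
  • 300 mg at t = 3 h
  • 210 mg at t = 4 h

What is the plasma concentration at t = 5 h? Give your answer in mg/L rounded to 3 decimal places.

k = ln 2 / 6 = 0.11552 per h
Dose 1 (325 mg at t=0 h): 325·exp(−0.11552·5) = 182.400 mg/L
Dose 2 (305 mg at t=1 h): 305·exp(−0.11552·4) = 192.138 mg/L
Dose 3 (80 mg at t=2 h): 80·exp(−0.11552·3) = 56.569 mg/L
Dose 4 (300 mg at t=3 h): 300·exp(−0.11552·2) = 238.110 mg/L
Dose 5 (210 mg at t=4 h): 210·exp(−0.11552·1) = 187.089 mg/L
C(5) = 182.400 + 192.138 + 56.569 + 238.110 + 187.089 = 856.305 mg/L

856.305 mg/L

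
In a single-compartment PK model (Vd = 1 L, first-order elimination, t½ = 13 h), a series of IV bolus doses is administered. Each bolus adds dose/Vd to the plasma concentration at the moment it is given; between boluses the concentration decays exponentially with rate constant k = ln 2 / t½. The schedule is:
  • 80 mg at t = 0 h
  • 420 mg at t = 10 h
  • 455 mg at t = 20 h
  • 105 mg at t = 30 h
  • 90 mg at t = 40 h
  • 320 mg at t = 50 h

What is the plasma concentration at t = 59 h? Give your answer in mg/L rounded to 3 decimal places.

344.206 mg/L

k = ln 2 / 13 = 0.05332 per h
Dose 1 (80 mg at t=0 h): 80·exp(−0.05332·59) = 3.443 mg/L
Dose 2 (420 mg at t=10 h): 420·exp(−0.05332·49) = 30.803 mg/L
Dose 3 (455 mg at t=20 h): 455·exp(−0.05332·39) = 56.875 mg/L
Dose 4 (105 mg at t=30 h): 105·exp(−0.05332·29) = 22.370 mg/L
Dose 5 (90 mg at t=40 h): 90·exp(−0.05332·19) = 32.680 mg/L
Dose 6 (320 mg at t=50 h): 320·exp(−0.05332·9) = 198.036 mg/L
C(59) = 3.443 + 30.803 + 56.875 + 22.370 + 32.680 + 198.036 = 344.206 mg/L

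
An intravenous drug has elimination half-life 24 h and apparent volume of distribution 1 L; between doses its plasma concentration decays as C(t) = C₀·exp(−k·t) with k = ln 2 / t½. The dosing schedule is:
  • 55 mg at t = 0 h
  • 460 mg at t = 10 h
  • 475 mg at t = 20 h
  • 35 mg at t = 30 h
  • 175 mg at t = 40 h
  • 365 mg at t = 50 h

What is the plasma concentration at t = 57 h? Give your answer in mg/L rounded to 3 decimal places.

k = ln 2 / 24 = 0.02888 per h
Dose 1 (55 mg at t=0 h): 55·exp(−0.02888·57) = 10.603 mg/L
Dose 2 (460 mg at t=10 h): 460·exp(−0.02888·47) = 118.370 mg/L
Dose 3 (475 mg at t=20 h): 475·exp(−0.02888·37) = 163.157 mg/L
Dose 4 (35 mg at t=30 h): 35·exp(−0.02888·27) = 16.048 mg/L
Dose 5 (175 mg at t=40 h): 175·exp(−0.02888·17) = 107.105 mg/L
Dose 6 (365 mg at t=50 h): 365·exp(−0.02888·7) = 298.190 mg/L
C(57) = 10.603 + 118.370 + 163.157 + 16.048 + 107.105 + 298.190 = 713.471 mg/L

713.471 mg/L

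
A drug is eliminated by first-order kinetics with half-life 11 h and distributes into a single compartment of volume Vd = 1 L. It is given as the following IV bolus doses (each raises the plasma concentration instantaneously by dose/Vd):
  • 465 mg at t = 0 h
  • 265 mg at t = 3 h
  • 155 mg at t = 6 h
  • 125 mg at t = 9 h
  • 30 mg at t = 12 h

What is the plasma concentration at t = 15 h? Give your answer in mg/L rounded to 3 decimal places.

503.497 mg/L

k = ln 2 / 11 = 0.06301 per h
Dose 1 (465 mg at t=0 h): 465·exp(−0.06301·15) = 180.700 mg/L
Dose 2 (265 mg at t=3 h): 265·exp(−0.06301·12) = 124.408 mg/L
Dose 3 (155 mg at t=6 h): 155·exp(−0.06301·9) = 87.909 mg/L
Dose 4 (125 mg at t=9 h): 125·exp(−0.06301·6) = 85.647 mg/L
Dose 5 (30 mg at t=12 h): 30·exp(−0.06301·3) = 24.833 mg/L
C(15) = 180.700 + 124.408 + 87.909 + 85.647 + 24.833 = 503.497 mg/L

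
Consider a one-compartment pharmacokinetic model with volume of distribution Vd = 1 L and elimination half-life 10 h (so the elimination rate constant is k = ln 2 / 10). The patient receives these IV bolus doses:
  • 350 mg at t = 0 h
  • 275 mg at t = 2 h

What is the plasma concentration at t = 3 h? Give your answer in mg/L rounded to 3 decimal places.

540.872 mg/L

k = ln 2 / 10 = 0.06931 per h
Dose 1 (350 mg at t=0 h): 350·exp(−0.06931·3) = 284.288 mg/L
Dose 2 (275 mg at t=2 h): 275·exp(−0.06931·1) = 256.584 mg/L
C(3) = 284.288 + 256.584 = 540.872 mg/L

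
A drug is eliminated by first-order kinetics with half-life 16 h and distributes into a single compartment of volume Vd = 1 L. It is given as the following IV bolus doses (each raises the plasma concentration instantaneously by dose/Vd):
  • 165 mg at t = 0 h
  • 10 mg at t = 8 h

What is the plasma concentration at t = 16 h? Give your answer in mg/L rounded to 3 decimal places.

k = ln 2 / 16 = 0.04332 per h
Dose 1 (165 mg at t=0 h): 165·exp(−0.04332·16) = 82.500 mg/L
Dose 2 (10 mg at t=8 h): 10·exp(−0.04332·8) = 7.071 mg/L
C(16) = 82.500 + 7.071 = 89.571 mg/L

89.571 mg/L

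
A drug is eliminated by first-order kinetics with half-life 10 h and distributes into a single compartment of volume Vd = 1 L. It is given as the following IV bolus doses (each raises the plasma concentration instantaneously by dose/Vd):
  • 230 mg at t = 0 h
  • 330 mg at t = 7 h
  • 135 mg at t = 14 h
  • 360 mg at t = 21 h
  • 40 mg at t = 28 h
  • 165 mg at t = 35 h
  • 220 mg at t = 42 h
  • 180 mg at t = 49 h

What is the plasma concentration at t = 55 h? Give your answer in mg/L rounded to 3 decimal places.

k = ln 2 / 10 = 0.06931 per h
Dose 1 (230 mg at t=0 h): 230·exp(−0.06931·55) = 5.082 mg/L
Dose 2 (330 mg at t=7 h): 330·exp(−0.06931·48) = 11.846 mg/L
Dose 3 (135 mg at t=14 h): 135·exp(−0.06931·41) = 7.872 mg/L
Dose 4 (360 mg at t=21 h): 360·exp(−0.06931·34) = 34.104 mg/L
Dose 5 (40 mg at t=28 h): 40·exp(−0.06931·27) = 6.156 mg/L
Dose 6 (165 mg at t=35 h): 165·exp(−0.06931·20) = 41.250 mg/L
Dose 7 (220 mg at t=42 h): 220·exp(−0.06931·13) = 89.348 mg/L
Dose 8 (180 mg at t=49 h): 180·exp(−0.06931·6) = 118.756 mg/L
C(55) = 5.082 + 11.846 + 7.872 + 34.104 + 6.156 + 41.250 + 89.348 + 118.756 = 314.414 mg/L

314.414 mg/L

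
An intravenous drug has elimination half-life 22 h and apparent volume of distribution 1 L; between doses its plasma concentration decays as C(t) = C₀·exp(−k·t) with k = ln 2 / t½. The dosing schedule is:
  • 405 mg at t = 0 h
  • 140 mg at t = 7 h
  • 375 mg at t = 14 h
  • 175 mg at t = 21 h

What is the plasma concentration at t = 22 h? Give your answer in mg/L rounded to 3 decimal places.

k = ln 2 / 22 = 0.03151 per h
Dose 1 (405 mg at t=0 h): 405·exp(−0.03151·22) = 202.500 mg/L
Dose 2 (140 mg at t=7 h): 140·exp(−0.03151·15) = 87.273 mg/L
Dose 3 (375 mg at t=14 h): 375·exp(−0.03151·8) = 291.451 mg/L
Dose 4 (175 mg at t=21 h): 175·exp(−0.03151·1) = 169.572 mg/L
C(22) = 202.500 + 87.273 + 291.451 + 169.572 = 750.797 mg/L

750.797 mg/L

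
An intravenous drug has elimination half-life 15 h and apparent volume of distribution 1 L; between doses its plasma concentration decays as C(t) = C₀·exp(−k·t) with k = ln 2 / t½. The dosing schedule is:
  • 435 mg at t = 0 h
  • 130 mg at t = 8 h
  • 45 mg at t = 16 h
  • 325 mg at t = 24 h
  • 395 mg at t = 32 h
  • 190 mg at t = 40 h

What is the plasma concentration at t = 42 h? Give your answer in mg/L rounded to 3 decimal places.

666.536 mg/L

k = ln 2 / 15 = 0.04621 per h
Dose 1 (435 mg at t=0 h): 435·exp(−0.04621·42) = 62.460 mg/L
Dose 2 (130 mg at t=8 h): 130·exp(−0.04621·34) = 27.015 mg/L
Dose 3 (45 mg at t=16 h): 45·exp(−0.04621·26) = 13.534 mg/L
Dose 4 (325 mg at t=24 h): 325·exp(−0.04621·18) = 141.464 mg/L
Dose 5 (395 mg at t=32 h): 395·exp(−0.04621·10) = 248.834 mg/L
Dose 6 (190 mg at t=40 h): 190·exp(−0.04621·2) = 173.227 mg/L
C(42) = 62.460 + 27.015 + 13.534 + 141.464 + 248.834 + 173.227 = 666.536 mg/L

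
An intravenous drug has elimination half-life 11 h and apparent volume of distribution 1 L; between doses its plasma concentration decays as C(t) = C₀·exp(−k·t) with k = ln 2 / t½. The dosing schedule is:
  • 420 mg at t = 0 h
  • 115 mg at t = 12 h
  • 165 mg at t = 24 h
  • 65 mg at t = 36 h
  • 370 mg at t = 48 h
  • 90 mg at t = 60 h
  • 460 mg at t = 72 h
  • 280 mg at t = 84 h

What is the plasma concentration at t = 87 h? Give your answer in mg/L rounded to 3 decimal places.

k = ln 2 / 11 = 0.06301 per h
Dose 1 (420 mg at t=0 h): 420·exp(−0.06301·87) = 1.747 mg/L
Dose 2 (115 mg at t=12 h): 115·exp(−0.06301·75) = 1.019 mg/L
Dose 3 (165 mg at t=24 h): 165·exp(−0.06301·63) = 3.115 mg/L
Dose 4 (65 mg at t=36 h): 65·exp(−0.06301·51) = 2.614 mg/L
Dose 5 (370 mg at t=48 h): 370·exp(−0.06301·39) = 31.689 mg/L
Dose 6 (90 mg at t=60 h): 90·exp(−0.06301·27) = 16.419 mg/L
Dose 7 (460 mg at t=72 h): 460·exp(−0.06301·15) = 178.757 mg/L
Dose 8 (280 mg at t=84 h): 280·exp(−0.06301·3) = 231.771 mg/L
C(87) = 1.747 + 1.019 + 3.115 + 2.614 + 31.689 + 16.419 + 178.757 + 231.771 = 467.131 mg/L

467.131 mg/L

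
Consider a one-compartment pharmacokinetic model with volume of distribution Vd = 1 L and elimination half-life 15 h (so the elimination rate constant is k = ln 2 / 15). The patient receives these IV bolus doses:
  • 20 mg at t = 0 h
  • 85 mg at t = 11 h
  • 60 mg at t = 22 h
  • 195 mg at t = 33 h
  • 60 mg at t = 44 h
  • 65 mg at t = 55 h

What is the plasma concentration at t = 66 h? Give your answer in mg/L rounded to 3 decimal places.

118.742 mg/L

k = ln 2 / 15 = 0.04621 per h
Dose 1 (20 mg at t=0 h): 20·exp(−0.04621·66) = 0.947 mg/L
Dose 2 (85 mg at t=11 h): 85·exp(−0.04621·55) = 6.693 mg/L
Dose 3 (60 mg at t=22 h): 60·exp(−0.04621·44) = 7.855 mg/L
Dose 4 (195 mg at t=33 h): 195·exp(−0.04621·33) = 42.439 mg/L
Dose 5 (60 mg at t=44 h): 60·exp(−0.04621·22) = 21.709 mg/L
Dose 6 (65 mg at t=55 h): 65·exp(−0.04621·11) = 39.098 mg/L
C(66) = 0.947 + 6.693 + 7.855 + 42.439 + 21.709 + 39.098 = 118.742 mg/L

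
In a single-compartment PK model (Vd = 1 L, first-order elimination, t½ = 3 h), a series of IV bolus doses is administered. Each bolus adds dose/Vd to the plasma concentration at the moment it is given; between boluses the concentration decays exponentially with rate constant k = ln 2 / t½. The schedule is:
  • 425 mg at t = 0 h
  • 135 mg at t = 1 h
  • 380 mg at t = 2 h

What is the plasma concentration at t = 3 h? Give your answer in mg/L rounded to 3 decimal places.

599.151 mg/L

k = ln 2 / 3 = 0.23105 per h
Dose 1 (425 mg at t=0 h): 425·exp(−0.23105·3) = 212.500 mg/L
Dose 2 (135 mg at t=1 h): 135·exp(−0.23105·2) = 85.045 mg/L
Dose 3 (380 mg at t=2 h): 380·exp(−0.23105·1) = 301.606 mg/L
C(3) = 212.500 + 85.045 + 301.606 = 599.151 mg/L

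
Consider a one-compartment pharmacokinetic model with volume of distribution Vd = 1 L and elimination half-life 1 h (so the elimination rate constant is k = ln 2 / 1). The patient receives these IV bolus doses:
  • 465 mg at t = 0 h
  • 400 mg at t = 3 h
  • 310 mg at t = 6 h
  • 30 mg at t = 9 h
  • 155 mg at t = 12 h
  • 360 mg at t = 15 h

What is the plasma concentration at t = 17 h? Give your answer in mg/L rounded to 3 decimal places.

k = ln 2 / 1 = 0.69315 per h
Dose 1 (465 mg at t=0 h): 465·exp(−0.69315·17) = 0.004 mg/L
Dose 2 (400 mg at t=3 h): 400·exp(−0.69315·14) = 0.024 mg/L
Dose 3 (310 mg at t=6 h): 310·exp(−0.69315·11) = 0.151 mg/L
Dose 4 (30 mg at t=9 h): 30·exp(−0.69315·8) = 0.117 mg/L
Dose 5 (155 mg at t=12 h): 155·exp(−0.69315·5) = 4.844 mg/L
Dose 6 (360 mg at t=15 h): 360·exp(−0.69315·2) = 90.000 mg/L
C(17) = 0.004 + 0.024 + 0.151 + 0.117 + 4.844 + 90.000 = 95.140 mg/L

95.140 mg/L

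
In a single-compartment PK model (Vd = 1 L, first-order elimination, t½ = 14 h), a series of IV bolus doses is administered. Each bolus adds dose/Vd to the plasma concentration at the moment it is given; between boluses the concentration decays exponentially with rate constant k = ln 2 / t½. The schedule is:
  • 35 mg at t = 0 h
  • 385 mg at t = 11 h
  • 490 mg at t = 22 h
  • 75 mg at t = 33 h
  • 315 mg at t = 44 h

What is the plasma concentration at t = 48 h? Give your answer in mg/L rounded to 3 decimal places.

k = ln 2 / 14 = 0.04951 per h
Dose 1 (35 mg at t=0 h): 35·exp(−0.04951·48) = 3.251 mg/L
Dose 2 (385 mg at t=11 h): 385·exp(−0.04951·37) = 61.643 mg/L
Dose 3 (490 mg at t=22 h): 490·exp(−0.04951·26) = 135.251 mg/L
Dose 4 (75 mg at t=33 h): 75·exp(−0.04951·15) = 35.689 mg/L
Dose 5 (315 mg at t=44 h): 315·exp(−0.04951·4) = 258.406 mg/L
C(48) = 3.251 + 61.643 + 135.251 + 35.689 + 258.406 = 494.238 mg/L

494.238 mg/L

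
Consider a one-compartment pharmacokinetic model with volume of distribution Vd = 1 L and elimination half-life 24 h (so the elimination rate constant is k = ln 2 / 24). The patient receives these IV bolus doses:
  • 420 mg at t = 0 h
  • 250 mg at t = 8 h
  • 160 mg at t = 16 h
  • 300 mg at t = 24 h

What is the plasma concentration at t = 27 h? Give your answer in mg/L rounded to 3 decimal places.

728.543 mg/L

k = ln 2 / 24 = 0.02888 per h
Dose 1 (420 mg at t=0 h): 420·exp(−0.02888·27) = 192.571 mg/L
Dose 2 (250 mg at t=8 h): 250·exp(−0.02888·19) = 144.419 mg/L
Dose 3 (160 mg at t=16 h): 160·exp(−0.02888·11) = 116.452 mg/L
Dose 4 (300 mg at t=24 h): 300·exp(−0.02888·3) = 275.101 mg/L
C(27) = 192.571 + 144.419 + 116.452 + 275.101 = 728.543 mg/L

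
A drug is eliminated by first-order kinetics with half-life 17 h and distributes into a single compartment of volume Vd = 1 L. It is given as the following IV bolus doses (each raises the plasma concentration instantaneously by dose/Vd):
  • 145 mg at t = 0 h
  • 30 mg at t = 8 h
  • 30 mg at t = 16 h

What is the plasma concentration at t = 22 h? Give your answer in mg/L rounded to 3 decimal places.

99.570 mg/L

k = ln 2 / 17 = 0.04077 per h
Dose 1 (145 mg at t=0 h): 145·exp(−0.04077·22) = 59.129 mg/L
Dose 2 (30 mg at t=8 h): 30·exp(−0.04077·14) = 16.952 mg/L
Dose 3 (30 mg at t=16 h): 30·exp(−0.04077·6) = 23.490 mg/L
C(22) = 59.129 + 16.952 + 23.490 = 99.570 mg/L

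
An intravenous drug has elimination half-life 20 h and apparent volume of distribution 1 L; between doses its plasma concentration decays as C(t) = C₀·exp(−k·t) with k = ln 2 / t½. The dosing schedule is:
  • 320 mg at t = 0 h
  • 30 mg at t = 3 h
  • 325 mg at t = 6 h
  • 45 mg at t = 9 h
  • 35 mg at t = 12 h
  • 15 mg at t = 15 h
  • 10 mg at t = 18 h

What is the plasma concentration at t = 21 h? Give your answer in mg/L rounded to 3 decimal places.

k = ln 2 / 20 = 0.03466 per h
Dose 1 (320 mg at t=0 h): 320·exp(−0.03466·21) = 154.550 mg/L
Dose 2 (30 mg at t=3 h): 30·exp(−0.03466·18) = 16.077 mg/L
Dose 3 (325 mg at t=6 h): 325·exp(−0.03466·15) = 193.246 mg/L
Dose 4 (45 mg at t=9 h): 45·exp(−0.03466·12) = 29.689 mg/L
Dose 5 (35 mg at t=12 h): 35·exp(−0.03466·9) = 25.621 mg/L
Dose 6 (15 mg at t=15 h): 15·exp(−0.03466·6) = 12.184 mg/L
Dose 7 (10 mg at t=18 h): 10·exp(−0.03466·3) = 9.013 mg/L
C(21) = 154.550 + 16.077 + 193.246 + 29.689 + 25.621 + 12.184 + 9.013 = 440.379 mg/L

440.379 mg/L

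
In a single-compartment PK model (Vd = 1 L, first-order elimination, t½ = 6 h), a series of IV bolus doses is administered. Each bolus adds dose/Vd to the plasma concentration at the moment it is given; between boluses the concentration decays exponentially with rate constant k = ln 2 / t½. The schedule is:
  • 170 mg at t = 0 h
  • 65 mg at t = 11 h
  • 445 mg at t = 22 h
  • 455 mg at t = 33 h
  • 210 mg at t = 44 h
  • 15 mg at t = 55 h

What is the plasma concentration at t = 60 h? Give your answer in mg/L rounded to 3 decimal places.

67.511 mg/L

k = ln 2 / 6 = 0.11552 per h
Dose 1 (170 mg at t=0 h): 170·exp(−0.11552·60) = 0.166 mg/L
Dose 2 (65 mg at t=11 h): 65·exp(−0.11552·49) = 0.226 mg/L
Dose 3 (445 mg at t=22 h): 445·exp(−0.11552·38) = 5.519 mg/L
Dose 4 (455 mg at t=33 h): 455·exp(−0.11552·27) = 20.108 mg/L
Dose 5 (210 mg at t=44 h): 210·exp(−0.11552·16) = 33.073 mg/L
Dose 6 (15 mg at t=55 h): 15·exp(−0.11552·5) = 8.418 mg/L
C(60) = 0.166 + 0.226 + 5.519 + 20.108 + 33.073 + 8.418 = 67.511 mg/L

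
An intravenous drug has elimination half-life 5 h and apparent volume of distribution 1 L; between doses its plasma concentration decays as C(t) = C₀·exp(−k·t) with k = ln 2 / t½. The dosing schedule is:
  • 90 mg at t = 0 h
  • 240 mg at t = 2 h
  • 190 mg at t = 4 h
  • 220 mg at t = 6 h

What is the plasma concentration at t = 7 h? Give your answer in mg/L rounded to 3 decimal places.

k = ln 2 / 5 = 0.13863 per h
Dose 1 (90 mg at t=0 h): 90·exp(−0.13863·7) = 34.104 mg/L
Dose 2 (240 mg at t=2 h): 240·exp(−0.13863·5) = 120.000 mg/L
Dose 3 (190 mg at t=4 h): 190·exp(−0.13863·3) = 125.353 mg/L
Dose 4 (220 mg at t=6 h): 220·exp(−0.13863·1) = 191.521 mg/L
C(7) = 34.104 + 120.000 + 125.353 + 191.521 = 470.978 mg/L

470.978 mg/L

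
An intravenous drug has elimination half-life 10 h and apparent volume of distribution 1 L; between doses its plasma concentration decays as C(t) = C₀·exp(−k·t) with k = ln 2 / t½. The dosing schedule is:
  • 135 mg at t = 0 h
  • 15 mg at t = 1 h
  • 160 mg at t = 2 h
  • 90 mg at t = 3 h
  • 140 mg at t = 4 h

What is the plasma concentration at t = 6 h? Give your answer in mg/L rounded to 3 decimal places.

415.911 mg/L

k = ln 2 / 10 = 0.06931 per h
Dose 1 (135 mg at t=0 h): 135·exp(−0.06931·6) = 89.067 mg/L
Dose 2 (15 mg at t=1 h): 15·exp(−0.06931·5) = 10.607 mg/L
Dose 3 (160 mg at t=2 h): 160·exp(−0.06931·4) = 121.257 mg/L
Dose 4 (90 mg at t=3 h): 90·exp(−0.06931·3) = 73.103 mg/L
Dose 5 (140 mg at t=4 h): 140·exp(−0.06931·2) = 121.877 mg/L
C(6) = 89.067 + 10.607 + 121.257 + 73.103 + 121.877 = 415.911 mg/L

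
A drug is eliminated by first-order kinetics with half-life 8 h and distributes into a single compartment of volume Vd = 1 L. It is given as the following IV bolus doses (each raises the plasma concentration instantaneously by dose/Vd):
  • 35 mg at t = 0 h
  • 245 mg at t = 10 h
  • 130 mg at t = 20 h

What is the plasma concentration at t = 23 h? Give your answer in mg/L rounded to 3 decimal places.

184.446 mg/L

k = ln 2 / 8 = 0.08664 per h
Dose 1 (35 mg at t=0 h): 35·exp(−0.08664·23) = 4.771 mg/L
Dose 2 (245 mg at t=10 h): 245·exp(−0.08664·13) = 79.431 mg/L
Dose 3 (130 mg at t=20 h): 130·exp(−0.08664·3) = 100.244 mg/L
C(23) = 4.771 + 79.431 + 100.244 = 184.446 mg/L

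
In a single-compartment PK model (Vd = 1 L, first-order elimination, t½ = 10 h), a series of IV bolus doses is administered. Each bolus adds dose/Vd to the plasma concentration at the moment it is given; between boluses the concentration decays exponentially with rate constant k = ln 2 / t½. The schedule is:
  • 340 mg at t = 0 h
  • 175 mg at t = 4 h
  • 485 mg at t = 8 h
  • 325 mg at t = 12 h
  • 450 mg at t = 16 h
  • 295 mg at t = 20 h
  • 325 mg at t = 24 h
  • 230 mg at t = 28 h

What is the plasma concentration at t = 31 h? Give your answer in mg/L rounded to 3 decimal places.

935.753 mg/L

k = ln 2 / 10 = 0.06931 per h
Dose 1 (340 mg at t=0 h): 340·exp(−0.06931·31) = 39.654 mg/L
Dose 2 (175 mg at t=4 h): 175·exp(−0.06931·27) = 26.931 mg/L
Dose 3 (485 mg at t=8 h): 485·exp(−0.06931·23) = 98.486 mg/L
Dose 4 (325 mg at t=12 h): 325·exp(−0.06931·19) = 87.082 mg/L
Dose 5 (450 mg at t=16 h): 450·exp(−0.06931·15) = 159.099 mg/L
Dose 6 (295 mg at t=20 h): 295·exp(−0.06931·11) = 137.622 mg/L
Dose 7 (325 mg at t=24 h): 325·exp(−0.06931·7) = 200.061 mg/L
Dose 8 (230 mg at t=28 h): 230·exp(−0.06931·3) = 186.818 mg/L
C(31) = 39.654 + 26.931 + 98.486 + 87.082 + 159.099 + 137.622 + 200.061 + 186.818 = 935.753 mg/L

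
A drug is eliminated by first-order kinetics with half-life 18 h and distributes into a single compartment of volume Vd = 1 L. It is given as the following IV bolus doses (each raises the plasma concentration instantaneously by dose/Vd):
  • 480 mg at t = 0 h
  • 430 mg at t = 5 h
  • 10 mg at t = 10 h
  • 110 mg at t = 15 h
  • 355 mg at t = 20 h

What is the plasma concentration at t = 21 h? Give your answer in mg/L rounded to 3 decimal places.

881.472 mg/L

k = ln 2 / 18 = 0.03851 per h
Dose 1 (480 mg at t=0 h): 480·exp(−0.03851·21) = 213.816 mg/L
Dose 2 (430 mg at t=5 h): 430·exp(−0.03851·16) = 232.213 mg/L
Dose 3 (10 mg at t=10 h): 10·exp(−0.03851·11) = 6.547 mg/L
Dose 4 (110 mg at t=15 h): 110·exp(−0.03851·6) = 87.307 mg/L
Dose 5 (355 mg at t=20 h): 355·exp(−0.03851·1) = 341.589 mg/L
C(21) = 213.816 + 232.213 + 6.547 + 87.307 + 341.589 = 881.472 mg/L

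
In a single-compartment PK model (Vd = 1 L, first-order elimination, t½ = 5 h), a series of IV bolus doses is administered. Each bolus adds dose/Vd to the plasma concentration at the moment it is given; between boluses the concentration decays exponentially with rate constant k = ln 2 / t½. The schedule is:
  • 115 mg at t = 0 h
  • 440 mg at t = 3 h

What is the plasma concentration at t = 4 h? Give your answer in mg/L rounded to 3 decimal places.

k = ln 2 / 5 = 0.13863 per h
Dose 1 (115 mg at t=0 h): 115·exp(−0.13863·4) = 66.050 mg/L
Dose 2 (440 mg at t=3 h): 440·exp(−0.13863·1) = 383.042 mg/L
C(4) = 66.050 + 383.042 = 449.092 mg/L

449.092 mg/L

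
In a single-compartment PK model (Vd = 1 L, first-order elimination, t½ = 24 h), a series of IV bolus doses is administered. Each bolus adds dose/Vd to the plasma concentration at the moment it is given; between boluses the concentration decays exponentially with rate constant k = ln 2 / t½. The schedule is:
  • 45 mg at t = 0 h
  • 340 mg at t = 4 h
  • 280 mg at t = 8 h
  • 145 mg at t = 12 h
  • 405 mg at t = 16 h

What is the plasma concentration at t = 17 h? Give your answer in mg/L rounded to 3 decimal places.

k = ln 2 / 24 = 0.02888 per h
Dose 1 (45 mg at t=0 h): 45·exp(−0.02888·17) = 27.541 mg/L
Dose 2 (340 mg at t=4 h): 340·exp(−0.02888·13) = 233.572 mg/L
Dose 3 (280 mg at t=8 h): 280·exp(−0.02888·9) = 215.910 mg/L
Dose 4 (145 mg at t=12 h): 145·exp(−0.02888·5) = 125.503 mg/L
Dose 5 (405 mg at t=16 h): 405·exp(−0.02888·1) = 393.470 mg/L
C(17) = 27.541 + 233.572 + 215.910 + 125.503 + 393.470 = 995.996 mg/L

995.996 mg/L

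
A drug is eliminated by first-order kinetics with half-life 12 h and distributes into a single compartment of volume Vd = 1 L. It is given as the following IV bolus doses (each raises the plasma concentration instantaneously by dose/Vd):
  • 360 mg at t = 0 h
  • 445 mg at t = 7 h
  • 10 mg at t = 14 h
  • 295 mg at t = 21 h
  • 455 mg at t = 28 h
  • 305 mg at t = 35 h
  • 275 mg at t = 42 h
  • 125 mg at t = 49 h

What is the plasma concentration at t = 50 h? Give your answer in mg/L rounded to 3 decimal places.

k = ln 2 / 12 = 0.05776 per h
Dose 1 (360 mg at t=0 h): 360·exp(−0.05776·50) = 20.045 mg/L
Dose 2 (445 mg at t=7 h): 445·exp(−0.05776·43) = 37.125 mg/L
Dose 3 (10 mg at t=14 h): 10·exp(−0.05776·36) = 1.250 mg/L
Dose 4 (295 mg at t=21 h): 295·exp(−0.05776·29) = 55.250 mg/L
Dose 5 (455 mg at t=28 h): 455·exp(−0.05776·22) = 127.680 mg/L
Dose 6 (305 mg at t=35 h): 305·exp(−0.05776·15) = 128.237 mg/L
Dose 7 (275 mg at t=42 h): 275·exp(−0.05776·8) = 173.239 mg/L
Dose 8 (125 mg at t=49 h): 125·exp(−0.05776·1) = 117.984 mg/L
C(50) = 20.045 + 37.125 + 1.250 + 55.250 + 127.680 + 128.237 + 173.239 + 117.984 = 660.811 mg/L

660.811 mg/L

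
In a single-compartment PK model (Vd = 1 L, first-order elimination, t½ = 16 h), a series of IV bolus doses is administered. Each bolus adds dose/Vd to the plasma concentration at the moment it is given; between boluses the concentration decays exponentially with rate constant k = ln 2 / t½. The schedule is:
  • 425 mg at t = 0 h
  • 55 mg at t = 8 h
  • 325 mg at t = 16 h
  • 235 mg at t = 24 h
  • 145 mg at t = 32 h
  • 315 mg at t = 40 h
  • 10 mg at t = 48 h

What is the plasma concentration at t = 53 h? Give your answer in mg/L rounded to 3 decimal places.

428.730 mg/L

k = ln 2 / 16 = 0.04332 per h
Dose 1 (425 mg at t=0 h): 425·exp(−0.04332·53) = 42.779 mg/L
Dose 2 (55 mg at t=8 h): 55·exp(−0.04332·45) = 7.829 mg/L
Dose 3 (325 mg at t=16 h): 325·exp(−0.04332·37) = 65.426 mg/L
Dose 4 (235 mg at t=24 h): 235·exp(−0.04332·29) = 66.904 mg/L
Dose 5 (145 mg at t=32 h): 145·exp(−0.04332·21) = 58.380 mg/L
Dose 6 (315 mg at t=40 h): 315·exp(−0.04332·13) = 179.359 mg/L
Dose 7 (10 mg at t=48 h): 10·exp(−0.04332·5) = 8.052 mg/L
C(53) = 42.779 + 7.829 + 65.426 + 66.904 + 58.380 + 179.359 + 8.052 = 428.730 mg/L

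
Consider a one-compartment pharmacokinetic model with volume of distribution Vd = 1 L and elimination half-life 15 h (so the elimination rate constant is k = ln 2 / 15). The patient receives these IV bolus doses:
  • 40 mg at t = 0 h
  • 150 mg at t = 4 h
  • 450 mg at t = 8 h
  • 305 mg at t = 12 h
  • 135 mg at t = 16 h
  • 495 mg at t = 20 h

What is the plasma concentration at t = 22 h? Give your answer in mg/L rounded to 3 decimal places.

1061.157 mg/L

k = ln 2 / 15 = 0.04621 per h
Dose 1 (40 mg at t=0 h): 40·exp(−0.04621·22) = 14.473 mg/L
Dose 2 (150 mg at t=4 h): 150·exp(−0.04621·18) = 65.291 mg/L
Dose 3 (450 mg at t=8 h): 450·exp(−0.04621·14) = 235.641 mg/L
Dose 4 (305 mg at t=12 h): 305·exp(−0.04621·10) = 192.138 mg/L
Dose 5 (135 mg at t=16 h): 135·exp(−0.04621·6) = 102.311 mg/L
Dose 6 (495 mg at t=20 h): 495·exp(−0.04621·2) = 451.303 mg/L
C(22) = 14.473 + 65.291 + 235.641 + 192.138 + 102.311 + 451.303 = 1061.157 mg/L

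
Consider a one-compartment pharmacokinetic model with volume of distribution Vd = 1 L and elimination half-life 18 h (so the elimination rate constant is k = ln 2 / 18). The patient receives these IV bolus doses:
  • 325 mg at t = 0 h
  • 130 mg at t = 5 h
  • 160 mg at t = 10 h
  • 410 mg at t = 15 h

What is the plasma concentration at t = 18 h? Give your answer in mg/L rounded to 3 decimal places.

k = ln 2 / 18 = 0.03851 per h
Dose 1 (325 mg at t=0 h): 325·exp(−0.03851·18) = 162.500 mg/L
Dose 2 (130 mg at t=5 h): 130·exp(−0.03851·13) = 78.801 mg/L
Dose 3 (160 mg at t=10 h): 160·exp(−0.03851·8) = 117.579 mg/L
Dose 4 (410 mg at t=15 h): 410·exp(−0.03851·3) = 365.268 mg/L
C(18) = 162.500 + 78.801 + 117.579 + 365.268 = 724.148 mg/L

724.148 mg/L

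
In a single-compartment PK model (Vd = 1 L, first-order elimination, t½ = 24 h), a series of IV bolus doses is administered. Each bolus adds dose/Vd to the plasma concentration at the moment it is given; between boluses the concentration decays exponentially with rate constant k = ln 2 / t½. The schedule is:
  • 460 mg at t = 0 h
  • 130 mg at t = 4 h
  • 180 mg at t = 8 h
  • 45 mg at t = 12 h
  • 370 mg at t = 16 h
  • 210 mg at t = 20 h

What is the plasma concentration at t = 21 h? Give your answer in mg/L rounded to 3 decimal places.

k = ln 2 / 24 = 0.02888 per h
Dose 1 (460 mg at t=0 h): 460·exp(−0.02888·21) = 250.817 mg/L
Dose 2 (130 mg at t=4 h): 130·exp(−0.02888·17) = 79.563 mg/L
Dose 3 (180 mg at t=8 h): 180·exp(−0.02888·13) = 123.656 mg/L
Dose 4 (45 mg at t=12 h): 45·exp(−0.02888·9) = 34.700 mg/L
Dose 5 (370 mg at t=16 h): 370·exp(−0.02888·5) = 320.249 mg/L
Dose 6 (210 mg at t=20 h): 210·exp(−0.02888·1) = 204.022 mg/L
C(21) = 250.817 + 79.563 + 123.656 + 34.700 + 320.249 + 204.022 = 1013.006 mg/L

1013.006 mg/L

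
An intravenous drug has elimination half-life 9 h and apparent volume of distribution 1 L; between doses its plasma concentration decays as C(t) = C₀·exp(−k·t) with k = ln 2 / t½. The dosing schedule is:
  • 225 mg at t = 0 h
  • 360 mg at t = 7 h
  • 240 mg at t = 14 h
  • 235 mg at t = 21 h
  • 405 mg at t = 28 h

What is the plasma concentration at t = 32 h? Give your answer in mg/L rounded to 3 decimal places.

k = ln 2 / 9 = 0.07702 per h
Dose 1 (225 mg at t=0 h): 225·exp(−0.07702·32) = 19.136 mg/L
Dose 2 (360 mg at t=7 h): 360·exp(−0.07702·25) = 52.494 mg/L
Dose 3 (240 mg at t=14 h): 240·exp(−0.07702·18) = 60.000 mg/L
Dose 4 (235 mg at t=21 h): 235·exp(−0.07702·11) = 100.726 mg/L
Dose 5 (405 mg at t=28 h): 405·exp(−0.07702·4) = 297.621 mg/L
C(32) = 19.136 + 52.494 + 60.000 + 100.726 + 297.621 = 529.977 mg/L

529.977 mg/L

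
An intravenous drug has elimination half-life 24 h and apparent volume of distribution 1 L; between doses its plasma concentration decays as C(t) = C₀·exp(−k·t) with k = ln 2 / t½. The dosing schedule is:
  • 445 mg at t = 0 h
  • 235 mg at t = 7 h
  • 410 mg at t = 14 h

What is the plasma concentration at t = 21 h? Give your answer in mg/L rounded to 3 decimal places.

734.434 mg/L

k = ln 2 / 24 = 0.02888 per h
Dose 1 (445 mg at t=0 h): 445·exp(−0.02888·21) = 242.638 mg/L
Dose 2 (235 mg at t=7 h): 235·exp(−0.02888·14) = 156.844 mg/L
Dose 3 (410 mg at t=14 h): 410·exp(−0.02888·7) = 334.953 mg/L
C(21) = 242.638 + 156.844 + 334.953 = 734.434 mg/L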